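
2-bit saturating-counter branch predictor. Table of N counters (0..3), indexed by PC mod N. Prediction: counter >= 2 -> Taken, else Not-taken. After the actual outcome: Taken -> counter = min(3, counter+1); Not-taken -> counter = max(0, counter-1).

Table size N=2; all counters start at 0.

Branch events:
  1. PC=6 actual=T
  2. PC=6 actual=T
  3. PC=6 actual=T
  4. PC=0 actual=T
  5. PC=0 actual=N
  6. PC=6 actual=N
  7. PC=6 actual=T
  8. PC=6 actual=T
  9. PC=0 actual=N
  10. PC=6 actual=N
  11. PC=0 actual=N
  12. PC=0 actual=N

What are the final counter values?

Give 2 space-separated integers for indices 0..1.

Ev 1: PC=6 idx=0 pred=N actual=T -> ctr[0]=1
Ev 2: PC=6 idx=0 pred=N actual=T -> ctr[0]=2
Ev 3: PC=6 idx=0 pred=T actual=T -> ctr[0]=3
Ev 4: PC=0 idx=0 pred=T actual=T -> ctr[0]=3
Ev 5: PC=0 idx=0 pred=T actual=N -> ctr[0]=2
Ev 6: PC=6 idx=0 pred=T actual=N -> ctr[0]=1
Ev 7: PC=6 idx=0 pred=N actual=T -> ctr[0]=2
Ev 8: PC=6 idx=0 pred=T actual=T -> ctr[0]=3
Ev 9: PC=0 idx=0 pred=T actual=N -> ctr[0]=2
Ev 10: PC=6 idx=0 pred=T actual=N -> ctr[0]=1
Ev 11: PC=0 idx=0 pred=N actual=N -> ctr[0]=0
Ev 12: PC=0 idx=0 pred=N actual=N -> ctr[0]=0

Answer: 0 0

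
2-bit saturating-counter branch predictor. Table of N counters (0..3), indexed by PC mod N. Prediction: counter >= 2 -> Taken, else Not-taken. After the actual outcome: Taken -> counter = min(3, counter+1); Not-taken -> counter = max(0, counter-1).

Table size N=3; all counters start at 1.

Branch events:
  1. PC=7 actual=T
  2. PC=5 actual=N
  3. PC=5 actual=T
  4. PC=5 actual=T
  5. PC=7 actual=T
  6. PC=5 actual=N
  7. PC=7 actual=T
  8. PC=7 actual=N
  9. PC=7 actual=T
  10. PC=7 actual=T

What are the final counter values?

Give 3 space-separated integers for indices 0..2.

Ev 1: PC=7 idx=1 pred=N actual=T -> ctr[1]=2
Ev 2: PC=5 idx=2 pred=N actual=N -> ctr[2]=0
Ev 3: PC=5 idx=2 pred=N actual=T -> ctr[2]=1
Ev 4: PC=5 idx=2 pred=N actual=T -> ctr[2]=2
Ev 5: PC=7 idx=1 pred=T actual=T -> ctr[1]=3
Ev 6: PC=5 idx=2 pred=T actual=N -> ctr[2]=1
Ev 7: PC=7 idx=1 pred=T actual=T -> ctr[1]=3
Ev 8: PC=7 idx=1 pred=T actual=N -> ctr[1]=2
Ev 9: PC=7 idx=1 pred=T actual=T -> ctr[1]=3
Ev 10: PC=7 idx=1 pred=T actual=T -> ctr[1]=3

Answer: 1 3 1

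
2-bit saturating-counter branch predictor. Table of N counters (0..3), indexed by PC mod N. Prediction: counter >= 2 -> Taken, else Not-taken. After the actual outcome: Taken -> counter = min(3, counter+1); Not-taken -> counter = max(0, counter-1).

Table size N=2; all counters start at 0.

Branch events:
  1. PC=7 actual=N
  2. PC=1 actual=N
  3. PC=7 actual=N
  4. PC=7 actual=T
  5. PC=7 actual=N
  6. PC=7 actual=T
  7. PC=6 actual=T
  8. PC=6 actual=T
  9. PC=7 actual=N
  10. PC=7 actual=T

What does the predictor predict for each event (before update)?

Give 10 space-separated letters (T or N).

Ev 1: PC=7 idx=1 pred=N actual=N -> ctr[1]=0
Ev 2: PC=1 idx=1 pred=N actual=N -> ctr[1]=0
Ev 3: PC=7 idx=1 pred=N actual=N -> ctr[1]=0
Ev 4: PC=7 idx=1 pred=N actual=T -> ctr[1]=1
Ev 5: PC=7 idx=1 pred=N actual=N -> ctr[1]=0
Ev 6: PC=7 idx=1 pred=N actual=T -> ctr[1]=1
Ev 7: PC=6 idx=0 pred=N actual=T -> ctr[0]=1
Ev 8: PC=6 idx=0 pred=N actual=T -> ctr[0]=2
Ev 9: PC=7 idx=1 pred=N actual=N -> ctr[1]=0
Ev 10: PC=7 idx=1 pred=N actual=T -> ctr[1]=1

Answer: N N N N N N N N N N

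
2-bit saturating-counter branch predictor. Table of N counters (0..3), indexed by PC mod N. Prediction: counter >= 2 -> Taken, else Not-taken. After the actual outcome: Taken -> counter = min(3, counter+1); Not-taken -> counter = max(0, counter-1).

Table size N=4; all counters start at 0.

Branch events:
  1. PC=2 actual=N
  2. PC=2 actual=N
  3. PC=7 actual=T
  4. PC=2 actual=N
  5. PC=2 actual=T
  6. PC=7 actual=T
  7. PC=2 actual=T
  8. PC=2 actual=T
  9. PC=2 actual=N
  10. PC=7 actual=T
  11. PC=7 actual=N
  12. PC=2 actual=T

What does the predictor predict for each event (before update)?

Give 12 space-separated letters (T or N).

Ev 1: PC=2 idx=2 pred=N actual=N -> ctr[2]=0
Ev 2: PC=2 idx=2 pred=N actual=N -> ctr[2]=0
Ev 3: PC=7 idx=3 pred=N actual=T -> ctr[3]=1
Ev 4: PC=2 idx=2 pred=N actual=N -> ctr[2]=0
Ev 5: PC=2 idx=2 pred=N actual=T -> ctr[2]=1
Ev 6: PC=7 idx=3 pred=N actual=T -> ctr[3]=2
Ev 7: PC=2 idx=2 pred=N actual=T -> ctr[2]=2
Ev 8: PC=2 idx=2 pred=T actual=T -> ctr[2]=3
Ev 9: PC=2 idx=2 pred=T actual=N -> ctr[2]=2
Ev 10: PC=7 idx=3 pred=T actual=T -> ctr[3]=3
Ev 11: PC=7 idx=3 pred=T actual=N -> ctr[3]=2
Ev 12: PC=2 idx=2 pred=T actual=T -> ctr[2]=3

Answer: N N N N N N N T T T T T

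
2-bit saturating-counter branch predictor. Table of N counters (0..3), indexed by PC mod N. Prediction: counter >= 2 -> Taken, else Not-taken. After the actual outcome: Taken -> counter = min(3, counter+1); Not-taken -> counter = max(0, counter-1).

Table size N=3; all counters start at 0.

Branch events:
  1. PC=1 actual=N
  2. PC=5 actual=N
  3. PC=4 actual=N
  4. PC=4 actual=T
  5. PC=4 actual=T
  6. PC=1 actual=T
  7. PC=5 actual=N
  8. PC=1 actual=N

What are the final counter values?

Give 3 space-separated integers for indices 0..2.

Ev 1: PC=1 idx=1 pred=N actual=N -> ctr[1]=0
Ev 2: PC=5 idx=2 pred=N actual=N -> ctr[2]=0
Ev 3: PC=4 idx=1 pred=N actual=N -> ctr[1]=0
Ev 4: PC=4 idx=1 pred=N actual=T -> ctr[1]=1
Ev 5: PC=4 idx=1 pred=N actual=T -> ctr[1]=2
Ev 6: PC=1 idx=1 pred=T actual=T -> ctr[1]=3
Ev 7: PC=5 idx=2 pred=N actual=N -> ctr[2]=0
Ev 8: PC=1 idx=1 pred=T actual=N -> ctr[1]=2

Answer: 0 2 0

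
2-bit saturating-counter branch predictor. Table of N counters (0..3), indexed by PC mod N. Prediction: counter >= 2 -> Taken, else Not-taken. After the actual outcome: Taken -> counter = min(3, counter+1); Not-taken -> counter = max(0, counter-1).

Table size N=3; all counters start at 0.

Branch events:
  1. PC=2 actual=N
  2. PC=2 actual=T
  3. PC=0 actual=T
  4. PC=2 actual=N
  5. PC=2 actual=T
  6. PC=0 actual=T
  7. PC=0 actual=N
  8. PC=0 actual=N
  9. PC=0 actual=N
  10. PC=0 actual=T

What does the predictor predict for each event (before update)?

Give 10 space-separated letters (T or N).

Ev 1: PC=2 idx=2 pred=N actual=N -> ctr[2]=0
Ev 2: PC=2 idx=2 pred=N actual=T -> ctr[2]=1
Ev 3: PC=0 idx=0 pred=N actual=T -> ctr[0]=1
Ev 4: PC=2 idx=2 pred=N actual=N -> ctr[2]=0
Ev 5: PC=2 idx=2 pred=N actual=T -> ctr[2]=1
Ev 6: PC=0 idx=0 pred=N actual=T -> ctr[0]=2
Ev 7: PC=0 idx=0 pred=T actual=N -> ctr[0]=1
Ev 8: PC=0 idx=0 pred=N actual=N -> ctr[0]=0
Ev 9: PC=0 idx=0 pred=N actual=N -> ctr[0]=0
Ev 10: PC=0 idx=0 pred=N actual=T -> ctr[0]=1

Answer: N N N N N N T N N N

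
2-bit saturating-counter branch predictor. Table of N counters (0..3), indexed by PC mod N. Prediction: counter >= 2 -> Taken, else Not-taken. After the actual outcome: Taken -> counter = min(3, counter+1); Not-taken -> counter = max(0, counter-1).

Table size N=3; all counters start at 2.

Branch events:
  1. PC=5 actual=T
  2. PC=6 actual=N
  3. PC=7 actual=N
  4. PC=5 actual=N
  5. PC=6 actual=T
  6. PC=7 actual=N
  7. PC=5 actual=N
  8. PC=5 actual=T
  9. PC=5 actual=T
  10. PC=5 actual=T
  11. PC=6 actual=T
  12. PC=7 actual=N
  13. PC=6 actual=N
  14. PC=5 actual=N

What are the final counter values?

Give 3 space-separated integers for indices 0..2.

Ev 1: PC=5 idx=2 pred=T actual=T -> ctr[2]=3
Ev 2: PC=6 idx=0 pred=T actual=N -> ctr[0]=1
Ev 3: PC=7 idx=1 pred=T actual=N -> ctr[1]=1
Ev 4: PC=5 idx=2 pred=T actual=N -> ctr[2]=2
Ev 5: PC=6 idx=0 pred=N actual=T -> ctr[0]=2
Ev 6: PC=7 idx=1 pred=N actual=N -> ctr[1]=0
Ev 7: PC=5 idx=2 pred=T actual=N -> ctr[2]=1
Ev 8: PC=5 idx=2 pred=N actual=T -> ctr[2]=2
Ev 9: PC=5 idx=2 pred=T actual=T -> ctr[2]=3
Ev 10: PC=5 idx=2 pred=T actual=T -> ctr[2]=3
Ev 11: PC=6 idx=0 pred=T actual=T -> ctr[0]=3
Ev 12: PC=7 idx=1 pred=N actual=N -> ctr[1]=0
Ev 13: PC=6 idx=0 pred=T actual=N -> ctr[0]=2
Ev 14: PC=5 idx=2 pred=T actual=N -> ctr[2]=2

Answer: 2 0 2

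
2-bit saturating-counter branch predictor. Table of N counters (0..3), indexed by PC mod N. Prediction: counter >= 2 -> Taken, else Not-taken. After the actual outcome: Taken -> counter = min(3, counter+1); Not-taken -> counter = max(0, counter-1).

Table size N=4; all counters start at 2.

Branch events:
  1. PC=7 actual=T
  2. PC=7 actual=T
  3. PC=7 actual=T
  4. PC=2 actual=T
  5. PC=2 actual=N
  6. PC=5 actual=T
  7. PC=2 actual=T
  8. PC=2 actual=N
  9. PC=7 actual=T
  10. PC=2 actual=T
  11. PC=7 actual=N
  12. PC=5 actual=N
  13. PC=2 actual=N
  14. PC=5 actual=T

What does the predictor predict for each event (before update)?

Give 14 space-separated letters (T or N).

Answer: T T T T T T T T T T T T T T

Derivation:
Ev 1: PC=7 idx=3 pred=T actual=T -> ctr[3]=3
Ev 2: PC=7 idx=3 pred=T actual=T -> ctr[3]=3
Ev 3: PC=7 idx=3 pred=T actual=T -> ctr[3]=3
Ev 4: PC=2 idx=2 pred=T actual=T -> ctr[2]=3
Ev 5: PC=2 idx=2 pred=T actual=N -> ctr[2]=2
Ev 6: PC=5 idx=1 pred=T actual=T -> ctr[1]=3
Ev 7: PC=2 idx=2 pred=T actual=T -> ctr[2]=3
Ev 8: PC=2 idx=2 pred=T actual=N -> ctr[2]=2
Ev 9: PC=7 idx=3 pred=T actual=T -> ctr[3]=3
Ev 10: PC=2 idx=2 pred=T actual=T -> ctr[2]=3
Ev 11: PC=7 idx=3 pred=T actual=N -> ctr[3]=2
Ev 12: PC=5 idx=1 pred=T actual=N -> ctr[1]=2
Ev 13: PC=2 idx=2 pred=T actual=N -> ctr[2]=2
Ev 14: PC=5 idx=1 pred=T actual=T -> ctr[1]=3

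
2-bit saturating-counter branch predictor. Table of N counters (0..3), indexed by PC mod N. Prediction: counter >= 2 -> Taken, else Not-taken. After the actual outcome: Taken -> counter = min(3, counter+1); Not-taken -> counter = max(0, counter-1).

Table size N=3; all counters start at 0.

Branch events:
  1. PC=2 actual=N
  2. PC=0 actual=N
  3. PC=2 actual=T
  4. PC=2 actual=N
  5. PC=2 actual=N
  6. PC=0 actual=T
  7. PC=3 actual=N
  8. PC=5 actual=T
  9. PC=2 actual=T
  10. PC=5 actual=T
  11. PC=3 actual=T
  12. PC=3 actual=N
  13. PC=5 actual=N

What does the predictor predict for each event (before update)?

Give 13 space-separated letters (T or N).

Ev 1: PC=2 idx=2 pred=N actual=N -> ctr[2]=0
Ev 2: PC=0 idx=0 pred=N actual=N -> ctr[0]=0
Ev 3: PC=2 idx=2 pred=N actual=T -> ctr[2]=1
Ev 4: PC=2 idx=2 pred=N actual=N -> ctr[2]=0
Ev 5: PC=2 idx=2 pred=N actual=N -> ctr[2]=0
Ev 6: PC=0 idx=0 pred=N actual=T -> ctr[0]=1
Ev 7: PC=3 idx=0 pred=N actual=N -> ctr[0]=0
Ev 8: PC=5 idx=2 pred=N actual=T -> ctr[2]=1
Ev 9: PC=2 idx=2 pred=N actual=T -> ctr[2]=2
Ev 10: PC=5 idx=2 pred=T actual=T -> ctr[2]=3
Ev 11: PC=3 idx=0 pred=N actual=T -> ctr[0]=1
Ev 12: PC=3 idx=0 pred=N actual=N -> ctr[0]=0
Ev 13: PC=5 idx=2 pred=T actual=N -> ctr[2]=2

Answer: N N N N N N N N N T N N T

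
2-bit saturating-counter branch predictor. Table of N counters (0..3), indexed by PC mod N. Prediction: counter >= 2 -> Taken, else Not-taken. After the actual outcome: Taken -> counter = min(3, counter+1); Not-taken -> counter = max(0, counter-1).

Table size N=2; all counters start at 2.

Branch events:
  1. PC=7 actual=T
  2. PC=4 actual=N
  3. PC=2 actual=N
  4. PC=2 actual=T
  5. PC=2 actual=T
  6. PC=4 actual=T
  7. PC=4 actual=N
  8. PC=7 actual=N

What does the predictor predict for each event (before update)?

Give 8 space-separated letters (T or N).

Ev 1: PC=7 idx=1 pred=T actual=T -> ctr[1]=3
Ev 2: PC=4 idx=0 pred=T actual=N -> ctr[0]=1
Ev 3: PC=2 idx=0 pred=N actual=N -> ctr[0]=0
Ev 4: PC=2 idx=0 pred=N actual=T -> ctr[0]=1
Ev 5: PC=2 idx=0 pred=N actual=T -> ctr[0]=2
Ev 6: PC=4 idx=0 pred=T actual=T -> ctr[0]=3
Ev 7: PC=4 idx=0 pred=T actual=N -> ctr[0]=2
Ev 8: PC=7 idx=1 pred=T actual=N -> ctr[1]=2

Answer: T T N N N T T T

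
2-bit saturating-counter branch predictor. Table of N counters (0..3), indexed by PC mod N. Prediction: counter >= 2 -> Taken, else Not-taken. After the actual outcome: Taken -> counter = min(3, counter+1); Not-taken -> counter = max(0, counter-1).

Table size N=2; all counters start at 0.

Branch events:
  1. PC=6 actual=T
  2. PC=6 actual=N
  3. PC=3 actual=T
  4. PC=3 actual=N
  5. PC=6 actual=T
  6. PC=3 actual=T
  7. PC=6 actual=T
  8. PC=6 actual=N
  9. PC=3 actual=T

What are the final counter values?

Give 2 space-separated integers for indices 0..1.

Answer: 1 2

Derivation:
Ev 1: PC=6 idx=0 pred=N actual=T -> ctr[0]=1
Ev 2: PC=6 idx=0 pred=N actual=N -> ctr[0]=0
Ev 3: PC=3 idx=1 pred=N actual=T -> ctr[1]=1
Ev 4: PC=3 idx=1 pred=N actual=N -> ctr[1]=0
Ev 5: PC=6 idx=0 pred=N actual=T -> ctr[0]=1
Ev 6: PC=3 idx=1 pred=N actual=T -> ctr[1]=1
Ev 7: PC=6 idx=0 pred=N actual=T -> ctr[0]=2
Ev 8: PC=6 idx=0 pred=T actual=N -> ctr[0]=1
Ev 9: PC=3 idx=1 pred=N actual=T -> ctr[1]=2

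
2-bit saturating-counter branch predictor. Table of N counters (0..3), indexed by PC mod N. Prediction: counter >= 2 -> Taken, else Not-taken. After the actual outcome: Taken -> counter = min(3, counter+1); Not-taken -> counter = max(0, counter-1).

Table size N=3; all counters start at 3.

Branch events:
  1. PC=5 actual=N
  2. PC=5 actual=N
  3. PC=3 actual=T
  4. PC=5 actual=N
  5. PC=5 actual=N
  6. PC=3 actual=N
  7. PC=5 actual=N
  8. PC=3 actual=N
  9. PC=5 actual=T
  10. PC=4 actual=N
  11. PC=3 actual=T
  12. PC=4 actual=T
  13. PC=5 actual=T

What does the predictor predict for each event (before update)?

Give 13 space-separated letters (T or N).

Answer: T T T N N T N T N T N T N

Derivation:
Ev 1: PC=5 idx=2 pred=T actual=N -> ctr[2]=2
Ev 2: PC=5 idx=2 pred=T actual=N -> ctr[2]=1
Ev 3: PC=3 idx=0 pred=T actual=T -> ctr[0]=3
Ev 4: PC=5 idx=2 pred=N actual=N -> ctr[2]=0
Ev 5: PC=5 idx=2 pred=N actual=N -> ctr[2]=0
Ev 6: PC=3 idx=0 pred=T actual=N -> ctr[0]=2
Ev 7: PC=5 idx=2 pred=N actual=N -> ctr[2]=0
Ev 8: PC=3 idx=0 pred=T actual=N -> ctr[0]=1
Ev 9: PC=5 idx=2 pred=N actual=T -> ctr[2]=1
Ev 10: PC=4 idx=1 pred=T actual=N -> ctr[1]=2
Ev 11: PC=3 idx=0 pred=N actual=T -> ctr[0]=2
Ev 12: PC=4 idx=1 pred=T actual=T -> ctr[1]=3
Ev 13: PC=5 idx=2 pred=N actual=T -> ctr[2]=2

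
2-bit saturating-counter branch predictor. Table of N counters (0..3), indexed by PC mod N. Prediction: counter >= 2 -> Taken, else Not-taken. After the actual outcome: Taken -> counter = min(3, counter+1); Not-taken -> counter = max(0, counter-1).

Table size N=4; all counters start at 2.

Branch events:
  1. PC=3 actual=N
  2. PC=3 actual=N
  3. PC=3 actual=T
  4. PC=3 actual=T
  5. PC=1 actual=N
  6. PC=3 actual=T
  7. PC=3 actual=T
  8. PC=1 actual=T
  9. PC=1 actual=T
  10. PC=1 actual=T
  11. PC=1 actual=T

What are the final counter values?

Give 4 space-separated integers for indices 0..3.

Ev 1: PC=3 idx=3 pred=T actual=N -> ctr[3]=1
Ev 2: PC=3 idx=3 pred=N actual=N -> ctr[3]=0
Ev 3: PC=3 idx=3 pred=N actual=T -> ctr[3]=1
Ev 4: PC=3 idx=3 pred=N actual=T -> ctr[3]=2
Ev 5: PC=1 idx=1 pred=T actual=N -> ctr[1]=1
Ev 6: PC=3 idx=3 pred=T actual=T -> ctr[3]=3
Ev 7: PC=3 idx=3 pred=T actual=T -> ctr[3]=3
Ev 8: PC=1 idx=1 pred=N actual=T -> ctr[1]=2
Ev 9: PC=1 idx=1 pred=T actual=T -> ctr[1]=3
Ev 10: PC=1 idx=1 pred=T actual=T -> ctr[1]=3
Ev 11: PC=1 idx=1 pred=T actual=T -> ctr[1]=3

Answer: 2 3 2 3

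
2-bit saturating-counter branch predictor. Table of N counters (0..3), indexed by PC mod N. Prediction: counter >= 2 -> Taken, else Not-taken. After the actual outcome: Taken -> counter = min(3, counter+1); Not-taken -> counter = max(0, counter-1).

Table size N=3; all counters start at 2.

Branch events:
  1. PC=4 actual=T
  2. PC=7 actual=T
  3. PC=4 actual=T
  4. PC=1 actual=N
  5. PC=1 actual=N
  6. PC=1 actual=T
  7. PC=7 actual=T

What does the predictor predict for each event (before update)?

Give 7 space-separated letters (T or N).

Answer: T T T T T N T

Derivation:
Ev 1: PC=4 idx=1 pred=T actual=T -> ctr[1]=3
Ev 2: PC=7 idx=1 pred=T actual=T -> ctr[1]=3
Ev 3: PC=4 idx=1 pred=T actual=T -> ctr[1]=3
Ev 4: PC=1 idx=1 pred=T actual=N -> ctr[1]=2
Ev 5: PC=1 idx=1 pred=T actual=N -> ctr[1]=1
Ev 6: PC=1 idx=1 pred=N actual=T -> ctr[1]=2
Ev 7: PC=7 idx=1 pred=T actual=T -> ctr[1]=3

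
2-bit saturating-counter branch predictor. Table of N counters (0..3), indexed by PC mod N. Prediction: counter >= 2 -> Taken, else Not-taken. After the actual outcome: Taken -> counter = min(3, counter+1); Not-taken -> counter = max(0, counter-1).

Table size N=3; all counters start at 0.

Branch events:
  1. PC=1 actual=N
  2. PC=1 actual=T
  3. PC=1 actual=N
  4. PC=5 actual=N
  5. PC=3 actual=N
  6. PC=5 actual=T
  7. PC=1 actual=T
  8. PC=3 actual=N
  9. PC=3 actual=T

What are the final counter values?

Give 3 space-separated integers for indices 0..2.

Ev 1: PC=1 idx=1 pred=N actual=N -> ctr[1]=0
Ev 2: PC=1 idx=1 pred=N actual=T -> ctr[1]=1
Ev 3: PC=1 idx=1 pred=N actual=N -> ctr[1]=0
Ev 4: PC=5 idx=2 pred=N actual=N -> ctr[2]=0
Ev 5: PC=3 idx=0 pred=N actual=N -> ctr[0]=0
Ev 6: PC=5 idx=2 pred=N actual=T -> ctr[2]=1
Ev 7: PC=1 idx=1 pred=N actual=T -> ctr[1]=1
Ev 8: PC=3 idx=0 pred=N actual=N -> ctr[0]=0
Ev 9: PC=3 idx=0 pred=N actual=T -> ctr[0]=1

Answer: 1 1 1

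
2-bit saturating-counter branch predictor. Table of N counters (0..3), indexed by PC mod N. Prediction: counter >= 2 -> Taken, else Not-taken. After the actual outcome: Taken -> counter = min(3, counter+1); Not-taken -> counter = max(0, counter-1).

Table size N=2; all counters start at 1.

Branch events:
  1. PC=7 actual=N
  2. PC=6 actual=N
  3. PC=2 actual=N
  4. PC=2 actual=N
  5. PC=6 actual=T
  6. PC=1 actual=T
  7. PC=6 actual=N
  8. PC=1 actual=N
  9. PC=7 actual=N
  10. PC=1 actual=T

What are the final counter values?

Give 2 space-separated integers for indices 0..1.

Answer: 0 1

Derivation:
Ev 1: PC=7 idx=1 pred=N actual=N -> ctr[1]=0
Ev 2: PC=6 idx=0 pred=N actual=N -> ctr[0]=0
Ev 3: PC=2 idx=0 pred=N actual=N -> ctr[0]=0
Ev 4: PC=2 idx=0 pred=N actual=N -> ctr[0]=0
Ev 5: PC=6 idx=0 pred=N actual=T -> ctr[0]=1
Ev 6: PC=1 idx=1 pred=N actual=T -> ctr[1]=1
Ev 7: PC=6 idx=0 pred=N actual=N -> ctr[0]=0
Ev 8: PC=1 idx=1 pred=N actual=N -> ctr[1]=0
Ev 9: PC=7 idx=1 pred=N actual=N -> ctr[1]=0
Ev 10: PC=1 idx=1 pred=N actual=T -> ctr[1]=1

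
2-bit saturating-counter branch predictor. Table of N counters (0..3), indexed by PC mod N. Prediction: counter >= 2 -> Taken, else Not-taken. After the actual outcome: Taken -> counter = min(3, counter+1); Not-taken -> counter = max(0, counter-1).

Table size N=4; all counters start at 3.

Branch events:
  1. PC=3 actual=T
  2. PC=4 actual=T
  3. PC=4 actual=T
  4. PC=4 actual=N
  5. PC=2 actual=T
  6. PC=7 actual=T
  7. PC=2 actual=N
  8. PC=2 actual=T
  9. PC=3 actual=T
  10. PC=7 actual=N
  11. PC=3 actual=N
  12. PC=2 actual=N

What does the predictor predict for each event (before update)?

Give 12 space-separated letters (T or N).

Ev 1: PC=3 idx=3 pred=T actual=T -> ctr[3]=3
Ev 2: PC=4 idx=0 pred=T actual=T -> ctr[0]=3
Ev 3: PC=4 idx=0 pred=T actual=T -> ctr[0]=3
Ev 4: PC=4 idx=0 pred=T actual=N -> ctr[0]=2
Ev 5: PC=2 idx=2 pred=T actual=T -> ctr[2]=3
Ev 6: PC=7 idx=3 pred=T actual=T -> ctr[3]=3
Ev 7: PC=2 idx=2 pred=T actual=N -> ctr[2]=2
Ev 8: PC=2 idx=2 pred=T actual=T -> ctr[2]=3
Ev 9: PC=3 idx=3 pred=T actual=T -> ctr[3]=3
Ev 10: PC=7 idx=3 pred=T actual=N -> ctr[3]=2
Ev 11: PC=3 idx=3 pred=T actual=N -> ctr[3]=1
Ev 12: PC=2 idx=2 pred=T actual=N -> ctr[2]=2

Answer: T T T T T T T T T T T T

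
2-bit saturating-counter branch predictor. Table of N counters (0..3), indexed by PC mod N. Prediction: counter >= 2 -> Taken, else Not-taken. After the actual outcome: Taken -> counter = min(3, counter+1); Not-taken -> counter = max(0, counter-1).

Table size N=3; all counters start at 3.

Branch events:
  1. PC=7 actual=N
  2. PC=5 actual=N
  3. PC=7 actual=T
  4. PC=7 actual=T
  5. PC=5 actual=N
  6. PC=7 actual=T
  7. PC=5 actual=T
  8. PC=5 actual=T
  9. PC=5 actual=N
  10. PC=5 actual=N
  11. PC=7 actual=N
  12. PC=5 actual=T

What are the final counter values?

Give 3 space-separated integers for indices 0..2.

Answer: 3 2 2

Derivation:
Ev 1: PC=7 idx=1 pred=T actual=N -> ctr[1]=2
Ev 2: PC=5 idx=2 pred=T actual=N -> ctr[2]=2
Ev 3: PC=7 idx=1 pred=T actual=T -> ctr[1]=3
Ev 4: PC=7 idx=1 pred=T actual=T -> ctr[1]=3
Ev 5: PC=5 idx=2 pred=T actual=N -> ctr[2]=1
Ev 6: PC=7 idx=1 pred=T actual=T -> ctr[1]=3
Ev 7: PC=5 idx=2 pred=N actual=T -> ctr[2]=2
Ev 8: PC=5 idx=2 pred=T actual=T -> ctr[2]=3
Ev 9: PC=5 idx=2 pred=T actual=N -> ctr[2]=2
Ev 10: PC=5 idx=2 pred=T actual=N -> ctr[2]=1
Ev 11: PC=7 idx=1 pred=T actual=N -> ctr[1]=2
Ev 12: PC=5 idx=2 pred=N actual=T -> ctr[2]=2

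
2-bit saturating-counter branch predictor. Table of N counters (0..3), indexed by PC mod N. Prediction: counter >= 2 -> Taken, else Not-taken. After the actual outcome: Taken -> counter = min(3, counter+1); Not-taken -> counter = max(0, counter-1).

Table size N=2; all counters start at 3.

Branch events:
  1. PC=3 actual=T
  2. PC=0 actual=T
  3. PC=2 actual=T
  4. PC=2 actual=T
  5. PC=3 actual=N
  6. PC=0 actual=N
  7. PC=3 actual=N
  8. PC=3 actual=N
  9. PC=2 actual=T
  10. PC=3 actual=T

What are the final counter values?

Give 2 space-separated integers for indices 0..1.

Answer: 3 1

Derivation:
Ev 1: PC=3 idx=1 pred=T actual=T -> ctr[1]=3
Ev 2: PC=0 idx=0 pred=T actual=T -> ctr[0]=3
Ev 3: PC=2 idx=0 pred=T actual=T -> ctr[0]=3
Ev 4: PC=2 idx=0 pred=T actual=T -> ctr[0]=3
Ev 5: PC=3 idx=1 pred=T actual=N -> ctr[1]=2
Ev 6: PC=0 idx=0 pred=T actual=N -> ctr[0]=2
Ev 7: PC=3 idx=1 pred=T actual=N -> ctr[1]=1
Ev 8: PC=3 idx=1 pred=N actual=N -> ctr[1]=0
Ev 9: PC=2 idx=0 pred=T actual=T -> ctr[0]=3
Ev 10: PC=3 idx=1 pred=N actual=T -> ctr[1]=1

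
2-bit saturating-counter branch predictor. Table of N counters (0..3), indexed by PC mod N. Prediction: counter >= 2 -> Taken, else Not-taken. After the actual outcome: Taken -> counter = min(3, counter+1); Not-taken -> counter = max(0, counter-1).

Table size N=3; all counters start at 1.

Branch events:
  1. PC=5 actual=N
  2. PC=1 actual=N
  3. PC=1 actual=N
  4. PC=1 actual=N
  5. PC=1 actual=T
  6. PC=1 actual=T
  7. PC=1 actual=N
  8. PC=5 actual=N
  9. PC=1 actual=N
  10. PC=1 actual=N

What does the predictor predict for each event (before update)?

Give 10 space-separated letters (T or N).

Answer: N N N N N N T N N N

Derivation:
Ev 1: PC=5 idx=2 pred=N actual=N -> ctr[2]=0
Ev 2: PC=1 idx=1 pred=N actual=N -> ctr[1]=0
Ev 3: PC=1 idx=1 pred=N actual=N -> ctr[1]=0
Ev 4: PC=1 idx=1 pred=N actual=N -> ctr[1]=0
Ev 5: PC=1 idx=1 pred=N actual=T -> ctr[1]=1
Ev 6: PC=1 idx=1 pred=N actual=T -> ctr[1]=2
Ev 7: PC=1 idx=1 pred=T actual=N -> ctr[1]=1
Ev 8: PC=5 idx=2 pred=N actual=N -> ctr[2]=0
Ev 9: PC=1 idx=1 pred=N actual=N -> ctr[1]=0
Ev 10: PC=1 idx=1 pred=N actual=N -> ctr[1]=0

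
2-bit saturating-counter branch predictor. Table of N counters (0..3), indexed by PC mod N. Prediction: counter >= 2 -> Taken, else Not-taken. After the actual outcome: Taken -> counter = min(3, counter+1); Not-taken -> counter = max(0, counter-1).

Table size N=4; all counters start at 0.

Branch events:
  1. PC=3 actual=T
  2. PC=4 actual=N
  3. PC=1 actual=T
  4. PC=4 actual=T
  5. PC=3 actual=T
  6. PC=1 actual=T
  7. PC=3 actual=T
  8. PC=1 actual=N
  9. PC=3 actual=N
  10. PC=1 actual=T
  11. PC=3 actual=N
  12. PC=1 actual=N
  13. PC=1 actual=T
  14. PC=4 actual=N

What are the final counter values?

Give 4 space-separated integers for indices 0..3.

Ev 1: PC=3 idx=3 pred=N actual=T -> ctr[3]=1
Ev 2: PC=4 idx=0 pred=N actual=N -> ctr[0]=0
Ev 3: PC=1 idx=1 pred=N actual=T -> ctr[1]=1
Ev 4: PC=4 idx=0 pred=N actual=T -> ctr[0]=1
Ev 5: PC=3 idx=3 pred=N actual=T -> ctr[3]=2
Ev 6: PC=1 idx=1 pred=N actual=T -> ctr[1]=2
Ev 7: PC=3 idx=3 pred=T actual=T -> ctr[3]=3
Ev 8: PC=1 idx=1 pred=T actual=N -> ctr[1]=1
Ev 9: PC=3 idx=3 pred=T actual=N -> ctr[3]=2
Ev 10: PC=1 idx=1 pred=N actual=T -> ctr[1]=2
Ev 11: PC=3 idx=3 pred=T actual=N -> ctr[3]=1
Ev 12: PC=1 idx=1 pred=T actual=N -> ctr[1]=1
Ev 13: PC=1 idx=1 pred=N actual=T -> ctr[1]=2
Ev 14: PC=4 idx=0 pred=N actual=N -> ctr[0]=0

Answer: 0 2 0 1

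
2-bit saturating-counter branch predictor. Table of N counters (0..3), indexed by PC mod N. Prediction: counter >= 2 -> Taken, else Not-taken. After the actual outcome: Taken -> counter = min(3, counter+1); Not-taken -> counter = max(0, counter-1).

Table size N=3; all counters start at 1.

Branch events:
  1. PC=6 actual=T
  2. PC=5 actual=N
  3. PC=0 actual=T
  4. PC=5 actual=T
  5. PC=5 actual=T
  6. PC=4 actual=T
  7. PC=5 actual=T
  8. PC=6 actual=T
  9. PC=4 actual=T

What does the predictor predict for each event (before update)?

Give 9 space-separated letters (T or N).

Answer: N N T N N N T T T

Derivation:
Ev 1: PC=6 idx=0 pred=N actual=T -> ctr[0]=2
Ev 2: PC=5 idx=2 pred=N actual=N -> ctr[2]=0
Ev 3: PC=0 idx=0 pred=T actual=T -> ctr[0]=3
Ev 4: PC=5 idx=2 pred=N actual=T -> ctr[2]=1
Ev 5: PC=5 idx=2 pred=N actual=T -> ctr[2]=2
Ev 6: PC=4 idx=1 pred=N actual=T -> ctr[1]=2
Ev 7: PC=5 idx=2 pred=T actual=T -> ctr[2]=3
Ev 8: PC=6 idx=0 pred=T actual=T -> ctr[0]=3
Ev 9: PC=4 idx=1 pred=T actual=T -> ctr[1]=3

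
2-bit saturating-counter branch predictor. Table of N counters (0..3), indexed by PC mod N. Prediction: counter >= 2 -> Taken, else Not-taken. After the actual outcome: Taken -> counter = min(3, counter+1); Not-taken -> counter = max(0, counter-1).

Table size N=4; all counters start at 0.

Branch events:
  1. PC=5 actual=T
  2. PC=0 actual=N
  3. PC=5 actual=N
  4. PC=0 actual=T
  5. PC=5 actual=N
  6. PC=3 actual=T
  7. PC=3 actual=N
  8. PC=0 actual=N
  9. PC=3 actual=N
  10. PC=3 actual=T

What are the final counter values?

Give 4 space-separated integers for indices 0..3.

Ev 1: PC=5 idx=1 pred=N actual=T -> ctr[1]=1
Ev 2: PC=0 idx=0 pred=N actual=N -> ctr[0]=0
Ev 3: PC=5 idx=1 pred=N actual=N -> ctr[1]=0
Ev 4: PC=0 idx=0 pred=N actual=T -> ctr[0]=1
Ev 5: PC=5 idx=1 pred=N actual=N -> ctr[1]=0
Ev 6: PC=3 idx=3 pred=N actual=T -> ctr[3]=1
Ev 7: PC=3 idx=3 pred=N actual=N -> ctr[3]=0
Ev 8: PC=0 idx=0 pred=N actual=N -> ctr[0]=0
Ev 9: PC=3 idx=3 pred=N actual=N -> ctr[3]=0
Ev 10: PC=3 idx=3 pred=N actual=T -> ctr[3]=1

Answer: 0 0 0 1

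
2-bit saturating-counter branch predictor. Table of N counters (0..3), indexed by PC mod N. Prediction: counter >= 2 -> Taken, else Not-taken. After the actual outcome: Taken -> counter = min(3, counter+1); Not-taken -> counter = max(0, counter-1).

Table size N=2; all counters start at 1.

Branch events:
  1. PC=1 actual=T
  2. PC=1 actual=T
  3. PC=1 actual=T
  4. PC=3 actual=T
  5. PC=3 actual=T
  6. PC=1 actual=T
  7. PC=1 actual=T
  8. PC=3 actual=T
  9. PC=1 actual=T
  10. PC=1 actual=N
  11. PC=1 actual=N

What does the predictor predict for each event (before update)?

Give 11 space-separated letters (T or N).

Ev 1: PC=1 idx=1 pred=N actual=T -> ctr[1]=2
Ev 2: PC=1 idx=1 pred=T actual=T -> ctr[1]=3
Ev 3: PC=1 idx=1 pred=T actual=T -> ctr[1]=3
Ev 4: PC=3 idx=1 pred=T actual=T -> ctr[1]=3
Ev 5: PC=3 idx=1 pred=T actual=T -> ctr[1]=3
Ev 6: PC=1 idx=1 pred=T actual=T -> ctr[1]=3
Ev 7: PC=1 idx=1 pred=T actual=T -> ctr[1]=3
Ev 8: PC=3 idx=1 pred=T actual=T -> ctr[1]=3
Ev 9: PC=1 idx=1 pred=T actual=T -> ctr[1]=3
Ev 10: PC=1 idx=1 pred=T actual=N -> ctr[1]=2
Ev 11: PC=1 idx=1 pred=T actual=N -> ctr[1]=1

Answer: N T T T T T T T T T T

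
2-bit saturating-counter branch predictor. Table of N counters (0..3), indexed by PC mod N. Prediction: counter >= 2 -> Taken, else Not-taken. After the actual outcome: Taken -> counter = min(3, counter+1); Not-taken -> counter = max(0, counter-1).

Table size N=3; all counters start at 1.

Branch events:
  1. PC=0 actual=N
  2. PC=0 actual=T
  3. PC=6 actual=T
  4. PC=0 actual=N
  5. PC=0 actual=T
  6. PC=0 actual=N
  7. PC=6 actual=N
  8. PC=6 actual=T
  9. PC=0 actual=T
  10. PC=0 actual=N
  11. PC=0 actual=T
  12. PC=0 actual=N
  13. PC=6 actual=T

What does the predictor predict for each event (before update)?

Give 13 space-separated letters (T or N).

Answer: N N N T N T N N N T N T N

Derivation:
Ev 1: PC=0 idx=0 pred=N actual=N -> ctr[0]=0
Ev 2: PC=0 idx=0 pred=N actual=T -> ctr[0]=1
Ev 3: PC=6 idx=0 pred=N actual=T -> ctr[0]=2
Ev 4: PC=0 idx=0 pred=T actual=N -> ctr[0]=1
Ev 5: PC=0 idx=0 pred=N actual=T -> ctr[0]=2
Ev 6: PC=0 idx=0 pred=T actual=N -> ctr[0]=1
Ev 7: PC=6 idx=0 pred=N actual=N -> ctr[0]=0
Ev 8: PC=6 idx=0 pred=N actual=T -> ctr[0]=1
Ev 9: PC=0 idx=0 pred=N actual=T -> ctr[0]=2
Ev 10: PC=0 idx=0 pred=T actual=N -> ctr[0]=1
Ev 11: PC=0 idx=0 pred=N actual=T -> ctr[0]=2
Ev 12: PC=0 idx=0 pred=T actual=N -> ctr[0]=1
Ev 13: PC=6 idx=0 pred=N actual=T -> ctr[0]=2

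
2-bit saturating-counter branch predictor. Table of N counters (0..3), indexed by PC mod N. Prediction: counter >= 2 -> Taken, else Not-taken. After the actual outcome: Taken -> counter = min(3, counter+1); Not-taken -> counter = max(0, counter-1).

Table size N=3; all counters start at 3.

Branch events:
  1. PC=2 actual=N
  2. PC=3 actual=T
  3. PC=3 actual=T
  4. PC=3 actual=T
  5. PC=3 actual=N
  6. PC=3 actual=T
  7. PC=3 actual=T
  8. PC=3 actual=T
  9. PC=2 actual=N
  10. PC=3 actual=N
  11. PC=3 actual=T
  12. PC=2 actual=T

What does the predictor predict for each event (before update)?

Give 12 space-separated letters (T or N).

Answer: T T T T T T T T T T T N

Derivation:
Ev 1: PC=2 idx=2 pred=T actual=N -> ctr[2]=2
Ev 2: PC=3 idx=0 pred=T actual=T -> ctr[0]=3
Ev 3: PC=3 idx=0 pred=T actual=T -> ctr[0]=3
Ev 4: PC=3 idx=0 pred=T actual=T -> ctr[0]=3
Ev 5: PC=3 idx=0 pred=T actual=N -> ctr[0]=2
Ev 6: PC=3 idx=0 pred=T actual=T -> ctr[0]=3
Ev 7: PC=3 idx=0 pred=T actual=T -> ctr[0]=3
Ev 8: PC=3 idx=0 pred=T actual=T -> ctr[0]=3
Ev 9: PC=2 idx=2 pred=T actual=N -> ctr[2]=1
Ev 10: PC=3 idx=0 pred=T actual=N -> ctr[0]=2
Ev 11: PC=3 idx=0 pred=T actual=T -> ctr[0]=3
Ev 12: PC=2 idx=2 pred=N actual=T -> ctr[2]=2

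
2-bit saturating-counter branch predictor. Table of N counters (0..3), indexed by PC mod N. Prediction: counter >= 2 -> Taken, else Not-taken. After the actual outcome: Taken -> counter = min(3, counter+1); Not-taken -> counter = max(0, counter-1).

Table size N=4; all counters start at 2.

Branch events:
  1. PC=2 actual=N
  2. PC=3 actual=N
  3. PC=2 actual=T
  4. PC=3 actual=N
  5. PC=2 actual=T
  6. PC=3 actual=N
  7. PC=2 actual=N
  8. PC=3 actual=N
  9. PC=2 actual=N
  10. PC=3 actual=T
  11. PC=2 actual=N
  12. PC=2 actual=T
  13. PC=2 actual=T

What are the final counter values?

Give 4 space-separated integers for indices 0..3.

Ev 1: PC=2 idx=2 pred=T actual=N -> ctr[2]=1
Ev 2: PC=3 idx=3 pred=T actual=N -> ctr[3]=1
Ev 3: PC=2 idx=2 pred=N actual=T -> ctr[2]=2
Ev 4: PC=3 idx=3 pred=N actual=N -> ctr[3]=0
Ev 5: PC=2 idx=2 pred=T actual=T -> ctr[2]=3
Ev 6: PC=3 idx=3 pred=N actual=N -> ctr[3]=0
Ev 7: PC=2 idx=2 pred=T actual=N -> ctr[2]=2
Ev 8: PC=3 idx=3 pred=N actual=N -> ctr[3]=0
Ev 9: PC=2 idx=2 pred=T actual=N -> ctr[2]=1
Ev 10: PC=3 idx=3 pred=N actual=T -> ctr[3]=1
Ev 11: PC=2 idx=2 pred=N actual=N -> ctr[2]=0
Ev 12: PC=2 idx=2 pred=N actual=T -> ctr[2]=1
Ev 13: PC=2 idx=2 pred=N actual=T -> ctr[2]=2

Answer: 2 2 2 1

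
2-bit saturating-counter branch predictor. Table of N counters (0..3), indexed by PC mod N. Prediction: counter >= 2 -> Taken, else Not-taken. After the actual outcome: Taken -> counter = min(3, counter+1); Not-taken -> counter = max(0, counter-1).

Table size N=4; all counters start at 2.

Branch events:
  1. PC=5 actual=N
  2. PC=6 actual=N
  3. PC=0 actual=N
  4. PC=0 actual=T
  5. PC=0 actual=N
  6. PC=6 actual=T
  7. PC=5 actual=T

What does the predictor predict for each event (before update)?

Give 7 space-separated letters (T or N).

Answer: T T T N T N N

Derivation:
Ev 1: PC=5 idx=1 pred=T actual=N -> ctr[1]=1
Ev 2: PC=6 idx=2 pred=T actual=N -> ctr[2]=1
Ev 3: PC=0 idx=0 pred=T actual=N -> ctr[0]=1
Ev 4: PC=0 idx=0 pred=N actual=T -> ctr[0]=2
Ev 5: PC=0 idx=0 pred=T actual=N -> ctr[0]=1
Ev 6: PC=6 idx=2 pred=N actual=T -> ctr[2]=2
Ev 7: PC=5 idx=1 pred=N actual=T -> ctr[1]=2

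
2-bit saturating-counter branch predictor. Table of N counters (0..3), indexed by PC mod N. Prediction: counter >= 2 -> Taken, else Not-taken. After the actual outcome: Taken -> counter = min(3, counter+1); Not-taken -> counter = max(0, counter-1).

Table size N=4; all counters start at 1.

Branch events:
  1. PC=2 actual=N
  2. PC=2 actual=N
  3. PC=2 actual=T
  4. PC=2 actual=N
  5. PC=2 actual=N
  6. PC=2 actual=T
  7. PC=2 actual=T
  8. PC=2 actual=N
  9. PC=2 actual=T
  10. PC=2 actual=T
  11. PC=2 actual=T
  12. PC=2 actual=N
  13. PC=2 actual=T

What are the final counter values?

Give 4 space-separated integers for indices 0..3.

Ev 1: PC=2 idx=2 pred=N actual=N -> ctr[2]=0
Ev 2: PC=2 idx=2 pred=N actual=N -> ctr[2]=0
Ev 3: PC=2 idx=2 pred=N actual=T -> ctr[2]=1
Ev 4: PC=2 idx=2 pred=N actual=N -> ctr[2]=0
Ev 5: PC=2 idx=2 pred=N actual=N -> ctr[2]=0
Ev 6: PC=2 idx=2 pred=N actual=T -> ctr[2]=1
Ev 7: PC=2 idx=2 pred=N actual=T -> ctr[2]=2
Ev 8: PC=2 idx=2 pred=T actual=N -> ctr[2]=1
Ev 9: PC=2 idx=2 pred=N actual=T -> ctr[2]=2
Ev 10: PC=2 idx=2 pred=T actual=T -> ctr[2]=3
Ev 11: PC=2 idx=2 pred=T actual=T -> ctr[2]=3
Ev 12: PC=2 idx=2 pred=T actual=N -> ctr[2]=2
Ev 13: PC=2 idx=2 pred=T actual=T -> ctr[2]=3

Answer: 1 1 3 1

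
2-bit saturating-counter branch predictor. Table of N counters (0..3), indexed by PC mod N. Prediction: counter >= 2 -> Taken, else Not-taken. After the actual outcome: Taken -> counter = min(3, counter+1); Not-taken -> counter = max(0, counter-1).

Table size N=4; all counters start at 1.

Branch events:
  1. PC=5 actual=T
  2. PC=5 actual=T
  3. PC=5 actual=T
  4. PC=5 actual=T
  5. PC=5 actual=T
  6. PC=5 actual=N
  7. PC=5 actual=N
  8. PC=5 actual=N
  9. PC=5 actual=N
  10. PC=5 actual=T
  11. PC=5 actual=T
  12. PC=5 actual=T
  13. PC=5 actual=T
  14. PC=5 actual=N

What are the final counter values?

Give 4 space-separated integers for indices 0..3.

Answer: 1 2 1 1

Derivation:
Ev 1: PC=5 idx=1 pred=N actual=T -> ctr[1]=2
Ev 2: PC=5 idx=1 pred=T actual=T -> ctr[1]=3
Ev 3: PC=5 idx=1 pred=T actual=T -> ctr[1]=3
Ev 4: PC=5 idx=1 pred=T actual=T -> ctr[1]=3
Ev 5: PC=5 idx=1 pred=T actual=T -> ctr[1]=3
Ev 6: PC=5 idx=1 pred=T actual=N -> ctr[1]=2
Ev 7: PC=5 idx=1 pred=T actual=N -> ctr[1]=1
Ev 8: PC=5 idx=1 pred=N actual=N -> ctr[1]=0
Ev 9: PC=5 idx=1 pred=N actual=N -> ctr[1]=0
Ev 10: PC=5 idx=1 pred=N actual=T -> ctr[1]=1
Ev 11: PC=5 idx=1 pred=N actual=T -> ctr[1]=2
Ev 12: PC=5 idx=1 pred=T actual=T -> ctr[1]=3
Ev 13: PC=5 idx=1 pred=T actual=T -> ctr[1]=3
Ev 14: PC=5 idx=1 pred=T actual=N -> ctr[1]=2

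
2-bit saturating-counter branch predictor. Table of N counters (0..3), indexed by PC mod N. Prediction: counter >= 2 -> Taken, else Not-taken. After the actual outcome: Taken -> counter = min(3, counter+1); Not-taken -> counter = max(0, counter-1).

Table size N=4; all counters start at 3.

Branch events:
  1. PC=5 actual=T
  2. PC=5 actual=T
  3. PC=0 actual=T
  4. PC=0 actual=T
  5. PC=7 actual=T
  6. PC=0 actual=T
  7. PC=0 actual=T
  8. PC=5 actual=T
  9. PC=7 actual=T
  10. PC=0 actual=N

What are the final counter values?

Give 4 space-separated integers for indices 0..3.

Answer: 2 3 3 3

Derivation:
Ev 1: PC=5 idx=1 pred=T actual=T -> ctr[1]=3
Ev 2: PC=5 idx=1 pred=T actual=T -> ctr[1]=3
Ev 3: PC=0 idx=0 pred=T actual=T -> ctr[0]=3
Ev 4: PC=0 idx=0 pred=T actual=T -> ctr[0]=3
Ev 5: PC=7 idx=3 pred=T actual=T -> ctr[3]=3
Ev 6: PC=0 idx=0 pred=T actual=T -> ctr[0]=3
Ev 7: PC=0 idx=0 pred=T actual=T -> ctr[0]=3
Ev 8: PC=5 idx=1 pred=T actual=T -> ctr[1]=3
Ev 9: PC=7 idx=3 pred=T actual=T -> ctr[3]=3
Ev 10: PC=0 idx=0 pred=T actual=N -> ctr[0]=2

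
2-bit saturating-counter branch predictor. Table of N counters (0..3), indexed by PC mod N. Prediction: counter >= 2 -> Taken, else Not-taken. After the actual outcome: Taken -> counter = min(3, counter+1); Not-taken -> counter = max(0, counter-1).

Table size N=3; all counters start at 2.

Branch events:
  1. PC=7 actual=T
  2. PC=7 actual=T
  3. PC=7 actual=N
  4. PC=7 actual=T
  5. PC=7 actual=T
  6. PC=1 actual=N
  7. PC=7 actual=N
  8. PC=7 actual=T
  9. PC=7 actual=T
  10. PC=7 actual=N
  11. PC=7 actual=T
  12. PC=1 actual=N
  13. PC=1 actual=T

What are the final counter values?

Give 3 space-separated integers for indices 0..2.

Answer: 2 3 2

Derivation:
Ev 1: PC=7 idx=1 pred=T actual=T -> ctr[1]=3
Ev 2: PC=7 idx=1 pred=T actual=T -> ctr[1]=3
Ev 3: PC=7 idx=1 pred=T actual=N -> ctr[1]=2
Ev 4: PC=7 idx=1 pred=T actual=T -> ctr[1]=3
Ev 5: PC=7 idx=1 pred=T actual=T -> ctr[1]=3
Ev 6: PC=1 idx=1 pred=T actual=N -> ctr[1]=2
Ev 7: PC=7 idx=1 pred=T actual=N -> ctr[1]=1
Ev 8: PC=7 idx=1 pred=N actual=T -> ctr[1]=2
Ev 9: PC=7 idx=1 pred=T actual=T -> ctr[1]=3
Ev 10: PC=7 idx=1 pred=T actual=N -> ctr[1]=2
Ev 11: PC=7 idx=1 pred=T actual=T -> ctr[1]=3
Ev 12: PC=1 idx=1 pred=T actual=N -> ctr[1]=2
Ev 13: PC=1 idx=1 pred=T actual=T -> ctr[1]=3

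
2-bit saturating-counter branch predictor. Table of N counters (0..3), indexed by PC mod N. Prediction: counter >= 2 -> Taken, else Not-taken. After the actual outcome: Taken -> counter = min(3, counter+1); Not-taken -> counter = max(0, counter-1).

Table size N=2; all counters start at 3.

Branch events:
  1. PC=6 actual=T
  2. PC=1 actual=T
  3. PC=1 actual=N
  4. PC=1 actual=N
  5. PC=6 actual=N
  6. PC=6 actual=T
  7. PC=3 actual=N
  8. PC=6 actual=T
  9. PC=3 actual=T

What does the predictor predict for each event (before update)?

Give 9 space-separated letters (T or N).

Answer: T T T T T T N T N

Derivation:
Ev 1: PC=6 idx=0 pred=T actual=T -> ctr[0]=3
Ev 2: PC=1 idx=1 pred=T actual=T -> ctr[1]=3
Ev 3: PC=1 idx=1 pred=T actual=N -> ctr[1]=2
Ev 4: PC=1 idx=1 pred=T actual=N -> ctr[1]=1
Ev 5: PC=6 idx=0 pred=T actual=N -> ctr[0]=2
Ev 6: PC=6 idx=0 pred=T actual=T -> ctr[0]=3
Ev 7: PC=3 idx=1 pred=N actual=N -> ctr[1]=0
Ev 8: PC=6 idx=0 pred=T actual=T -> ctr[0]=3
Ev 9: PC=3 idx=1 pred=N actual=T -> ctr[1]=1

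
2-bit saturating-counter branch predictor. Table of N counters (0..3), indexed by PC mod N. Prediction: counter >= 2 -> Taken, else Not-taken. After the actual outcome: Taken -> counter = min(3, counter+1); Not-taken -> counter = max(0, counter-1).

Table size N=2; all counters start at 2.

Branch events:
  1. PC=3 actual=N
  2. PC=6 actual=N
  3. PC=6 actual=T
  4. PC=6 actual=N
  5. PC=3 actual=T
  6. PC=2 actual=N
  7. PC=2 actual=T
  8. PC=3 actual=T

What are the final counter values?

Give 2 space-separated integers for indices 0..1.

Answer: 1 3

Derivation:
Ev 1: PC=3 idx=1 pred=T actual=N -> ctr[1]=1
Ev 2: PC=6 idx=0 pred=T actual=N -> ctr[0]=1
Ev 3: PC=6 idx=0 pred=N actual=T -> ctr[0]=2
Ev 4: PC=6 idx=0 pred=T actual=N -> ctr[0]=1
Ev 5: PC=3 idx=1 pred=N actual=T -> ctr[1]=2
Ev 6: PC=2 idx=0 pred=N actual=N -> ctr[0]=0
Ev 7: PC=2 idx=0 pred=N actual=T -> ctr[0]=1
Ev 8: PC=3 idx=1 pred=T actual=T -> ctr[1]=3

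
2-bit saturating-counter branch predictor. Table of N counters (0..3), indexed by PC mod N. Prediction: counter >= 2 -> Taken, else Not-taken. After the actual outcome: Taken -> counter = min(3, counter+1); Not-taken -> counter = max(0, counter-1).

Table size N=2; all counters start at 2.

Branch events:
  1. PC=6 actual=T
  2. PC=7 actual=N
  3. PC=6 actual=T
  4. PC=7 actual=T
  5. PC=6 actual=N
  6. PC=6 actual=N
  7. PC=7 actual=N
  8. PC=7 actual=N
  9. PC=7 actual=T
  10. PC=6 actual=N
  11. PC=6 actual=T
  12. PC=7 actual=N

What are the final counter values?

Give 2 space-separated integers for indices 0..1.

Answer: 1 0

Derivation:
Ev 1: PC=6 idx=0 pred=T actual=T -> ctr[0]=3
Ev 2: PC=7 idx=1 pred=T actual=N -> ctr[1]=1
Ev 3: PC=6 idx=0 pred=T actual=T -> ctr[0]=3
Ev 4: PC=7 idx=1 pred=N actual=T -> ctr[1]=2
Ev 5: PC=6 idx=0 pred=T actual=N -> ctr[0]=2
Ev 6: PC=6 idx=0 pred=T actual=N -> ctr[0]=1
Ev 7: PC=7 idx=1 pred=T actual=N -> ctr[1]=1
Ev 8: PC=7 idx=1 pred=N actual=N -> ctr[1]=0
Ev 9: PC=7 idx=1 pred=N actual=T -> ctr[1]=1
Ev 10: PC=6 idx=0 pred=N actual=N -> ctr[0]=0
Ev 11: PC=6 idx=0 pred=N actual=T -> ctr[0]=1
Ev 12: PC=7 idx=1 pred=N actual=N -> ctr[1]=0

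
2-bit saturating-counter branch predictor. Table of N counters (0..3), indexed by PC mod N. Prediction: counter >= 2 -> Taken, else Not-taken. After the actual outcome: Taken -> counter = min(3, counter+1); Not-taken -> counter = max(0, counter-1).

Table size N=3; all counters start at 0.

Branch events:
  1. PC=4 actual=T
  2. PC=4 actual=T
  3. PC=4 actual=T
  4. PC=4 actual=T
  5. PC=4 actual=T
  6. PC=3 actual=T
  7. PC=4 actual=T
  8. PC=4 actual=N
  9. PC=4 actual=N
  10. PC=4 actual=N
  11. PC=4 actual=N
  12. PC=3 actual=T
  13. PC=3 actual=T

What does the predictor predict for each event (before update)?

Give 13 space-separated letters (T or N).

Ev 1: PC=4 idx=1 pred=N actual=T -> ctr[1]=1
Ev 2: PC=4 idx=1 pred=N actual=T -> ctr[1]=2
Ev 3: PC=4 idx=1 pred=T actual=T -> ctr[1]=3
Ev 4: PC=4 idx=1 pred=T actual=T -> ctr[1]=3
Ev 5: PC=4 idx=1 pred=T actual=T -> ctr[1]=3
Ev 6: PC=3 idx=0 pred=N actual=T -> ctr[0]=1
Ev 7: PC=4 idx=1 pred=T actual=T -> ctr[1]=3
Ev 8: PC=4 idx=1 pred=T actual=N -> ctr[1]=2
Ev 9: PC=4 idx=1 pred=T actual=N -> ctr[1]=1
Ev 10: PC=4 idx=1 pred=N actual=N -> ctr[1]=0
Ev 11: PC=4 idx=1 pred=N actual=N -> ctr[1]=0
Ev 12: PC=3 idx=0 pred=N actual=T -> ctr[0]=2
Ev 13: PC=3 idx=0 pred=T actual=T -> ctr[0]=3

Answer: N N T T T N T T T N N N T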